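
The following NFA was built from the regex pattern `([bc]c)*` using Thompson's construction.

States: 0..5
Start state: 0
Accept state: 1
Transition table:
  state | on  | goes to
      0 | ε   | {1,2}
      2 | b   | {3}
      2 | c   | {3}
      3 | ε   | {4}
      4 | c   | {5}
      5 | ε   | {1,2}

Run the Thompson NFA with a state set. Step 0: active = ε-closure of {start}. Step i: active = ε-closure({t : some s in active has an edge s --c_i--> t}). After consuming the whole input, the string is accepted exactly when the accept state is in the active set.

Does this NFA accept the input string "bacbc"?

Answer: REJECT

Steps:
start: ε-closure({0}) = {0,1,2}
'b' @ 1: {3,4}
'a' @ 2: {}  — state set empty
rest 'cbc' ignored (set empty)
after full input: {}  (accept=1 not in)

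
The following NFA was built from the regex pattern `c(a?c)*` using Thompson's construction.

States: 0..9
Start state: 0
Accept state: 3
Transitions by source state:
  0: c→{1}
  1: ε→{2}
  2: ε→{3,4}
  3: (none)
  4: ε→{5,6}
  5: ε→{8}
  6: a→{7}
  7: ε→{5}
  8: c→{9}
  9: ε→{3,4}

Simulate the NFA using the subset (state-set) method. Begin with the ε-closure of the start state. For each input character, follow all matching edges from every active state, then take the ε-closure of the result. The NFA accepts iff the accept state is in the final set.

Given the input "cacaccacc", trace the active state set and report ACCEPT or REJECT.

Answer: ACCEPT

Derivation:
S₀ = ε-closure({0}) = {0}
'c' @ 1: {1,2,3,4,5,6,8}  [accepting]
'a' @ 2: {5,7,8}
'c' @ 3: {3,4,5,6,8,9}  [accepting]
'a' @ 4: {5,7,8}
'c' @ 5: {3,4,5,6,8,9}  [accepting]
'c' @ 6: {3,4,5,6,8,9}  [accepting]
'a' @ 7: {5,7,8}
'c' @ 8: {3,4,5,6,8,9}  [accepting]
'c' @ 9: {3,4,5,6,8,9}  [accepting]
end set {3,4,5,6,8,9} — state 3 in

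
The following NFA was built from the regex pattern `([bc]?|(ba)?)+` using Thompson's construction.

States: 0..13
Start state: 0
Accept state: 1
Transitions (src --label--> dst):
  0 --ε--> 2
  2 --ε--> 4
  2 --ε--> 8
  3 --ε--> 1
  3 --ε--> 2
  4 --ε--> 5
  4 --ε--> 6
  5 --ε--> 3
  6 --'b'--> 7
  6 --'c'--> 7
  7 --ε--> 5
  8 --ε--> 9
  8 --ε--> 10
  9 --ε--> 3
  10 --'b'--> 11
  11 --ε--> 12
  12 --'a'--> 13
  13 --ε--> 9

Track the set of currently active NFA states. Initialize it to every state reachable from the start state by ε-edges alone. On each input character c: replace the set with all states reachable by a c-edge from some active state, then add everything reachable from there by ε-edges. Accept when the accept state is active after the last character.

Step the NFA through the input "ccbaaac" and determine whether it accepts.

initial (ε-close {0}): {0,1,2,3,4,5,6,8,9,10}
'c' @ 1: {1,2,3,4,5,6,7,8,9,10}  (accept∈set)
'c' @ 2: {1,2,3,4,5,6,7,8,9,10}  (accept∈set)
'b' @ 3: {1,2,3,4,5,6,7,8,9,10,11,12}  (accept∈set)
'a' @ 4: {1,2,3,4,5,6,8,9,10,13}  (accept∈set)
'a' @ 5: {}  — no active states
rest 'ac' ignored (set empty)
final: {}; accept 1 not in set

Answer: REJECT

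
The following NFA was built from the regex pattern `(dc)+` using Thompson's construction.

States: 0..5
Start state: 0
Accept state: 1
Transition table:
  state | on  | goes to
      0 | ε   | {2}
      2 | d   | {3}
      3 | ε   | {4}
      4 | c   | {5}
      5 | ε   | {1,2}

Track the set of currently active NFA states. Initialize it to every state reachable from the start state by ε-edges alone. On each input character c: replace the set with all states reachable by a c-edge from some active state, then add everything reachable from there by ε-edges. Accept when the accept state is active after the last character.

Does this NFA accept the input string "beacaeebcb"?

Answer: REJECT

Derivation:
start: ε-closure({0}) = {0,2}
'b' @ 1: {}  — no active states
rest 'eacaeebcb' ignored (set empty)
end set {} — state 1 not in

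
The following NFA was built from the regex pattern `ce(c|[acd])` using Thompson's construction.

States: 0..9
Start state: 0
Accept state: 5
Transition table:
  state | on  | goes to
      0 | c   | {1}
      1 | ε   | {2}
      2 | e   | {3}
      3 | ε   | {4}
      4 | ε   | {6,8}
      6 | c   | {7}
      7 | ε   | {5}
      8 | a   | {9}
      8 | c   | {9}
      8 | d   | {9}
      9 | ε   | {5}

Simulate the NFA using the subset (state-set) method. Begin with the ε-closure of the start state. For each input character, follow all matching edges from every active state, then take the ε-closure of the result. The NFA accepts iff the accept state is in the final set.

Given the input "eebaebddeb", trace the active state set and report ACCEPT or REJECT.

Answer: REJECT

Steps:
initial (ε-close {0}): {0}
'e' @ 1: {}  — dead — no transitions
rest 'ebaebddeb' ignored (set empty)
after full input: {}  (accept=5 not in)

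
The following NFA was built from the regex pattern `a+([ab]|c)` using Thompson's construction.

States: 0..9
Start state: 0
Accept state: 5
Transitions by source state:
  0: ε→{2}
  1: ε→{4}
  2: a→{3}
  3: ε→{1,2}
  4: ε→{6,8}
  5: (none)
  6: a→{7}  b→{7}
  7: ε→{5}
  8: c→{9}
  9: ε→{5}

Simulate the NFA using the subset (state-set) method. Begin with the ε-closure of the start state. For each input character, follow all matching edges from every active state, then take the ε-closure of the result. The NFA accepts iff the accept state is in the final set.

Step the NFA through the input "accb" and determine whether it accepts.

Answer: REJECT

Derivation:
initial (ε-close {0}): {0,2}
'a' @ 1: {1,2,3,4,6,8}
'c' @ 2: {5,9}  (accept∈set)
'c' @ 3: {}  — dead — no transitions
rest 'b' ignored (set empty)
final: {}; accept 5 not in set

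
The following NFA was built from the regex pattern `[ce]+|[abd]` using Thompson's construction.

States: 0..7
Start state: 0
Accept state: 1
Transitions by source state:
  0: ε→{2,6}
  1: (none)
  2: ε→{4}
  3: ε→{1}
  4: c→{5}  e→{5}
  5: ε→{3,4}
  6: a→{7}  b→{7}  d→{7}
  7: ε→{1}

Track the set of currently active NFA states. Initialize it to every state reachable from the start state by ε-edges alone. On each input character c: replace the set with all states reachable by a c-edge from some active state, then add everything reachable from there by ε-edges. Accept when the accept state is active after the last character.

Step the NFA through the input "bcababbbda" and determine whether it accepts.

start: ε-closure({0}) = {0,2,4,6}
'b' @ 1: {1,7}  [accepting]
'c' @ 2: {}  — dead — no transitions
rest 'ababbbda' ignored (set empty)
final: {}; accept 1 not in set

Answer: REJECT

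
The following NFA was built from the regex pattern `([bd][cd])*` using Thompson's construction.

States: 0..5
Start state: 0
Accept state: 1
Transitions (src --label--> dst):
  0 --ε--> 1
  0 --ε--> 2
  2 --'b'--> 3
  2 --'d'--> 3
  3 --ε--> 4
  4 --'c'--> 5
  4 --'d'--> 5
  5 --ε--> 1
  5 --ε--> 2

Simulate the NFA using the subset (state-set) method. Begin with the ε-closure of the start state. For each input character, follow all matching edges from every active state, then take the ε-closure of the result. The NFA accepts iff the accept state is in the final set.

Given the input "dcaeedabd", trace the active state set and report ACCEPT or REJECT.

initial (ε-close {0}): {0,1,2}
'd' @ 1: {3,4}
'c' @ 2: {1,2,5}  ✓accept
'a' @ 3: {}  — dead — no transitions
rest 'eedabd' ignored (set empty)
final: {}; accept 1 not in set

Answer: REJECT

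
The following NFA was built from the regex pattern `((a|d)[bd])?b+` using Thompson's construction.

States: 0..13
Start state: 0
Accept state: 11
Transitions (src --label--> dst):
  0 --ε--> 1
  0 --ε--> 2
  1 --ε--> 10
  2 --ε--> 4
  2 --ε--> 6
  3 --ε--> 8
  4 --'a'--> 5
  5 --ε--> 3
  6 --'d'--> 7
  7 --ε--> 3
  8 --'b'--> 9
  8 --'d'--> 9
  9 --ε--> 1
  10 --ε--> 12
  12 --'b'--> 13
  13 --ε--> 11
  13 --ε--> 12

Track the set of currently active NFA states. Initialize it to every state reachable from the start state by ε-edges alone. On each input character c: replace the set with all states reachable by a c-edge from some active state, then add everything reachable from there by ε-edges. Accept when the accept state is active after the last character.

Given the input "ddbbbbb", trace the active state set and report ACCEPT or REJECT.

initial (ε-close {0}): {0,1,2,4,6,10,12}
'd' @ 1: {3,7,8}
'd' @ 2: {1,9,10,12}
'b' @ 3: {11,12,13}  ✓accept
'b' @ 4: {11,12,13}  ✓accept
'b' @ 5: {11,12,13}  ✓accept
'b' @ 6: {11,12,13}  ✓accept
'b' @ 7: {11,12,13}  ✓accept
after full input: {11,12,13}  (accept=11 in)

Answer: ACCEPT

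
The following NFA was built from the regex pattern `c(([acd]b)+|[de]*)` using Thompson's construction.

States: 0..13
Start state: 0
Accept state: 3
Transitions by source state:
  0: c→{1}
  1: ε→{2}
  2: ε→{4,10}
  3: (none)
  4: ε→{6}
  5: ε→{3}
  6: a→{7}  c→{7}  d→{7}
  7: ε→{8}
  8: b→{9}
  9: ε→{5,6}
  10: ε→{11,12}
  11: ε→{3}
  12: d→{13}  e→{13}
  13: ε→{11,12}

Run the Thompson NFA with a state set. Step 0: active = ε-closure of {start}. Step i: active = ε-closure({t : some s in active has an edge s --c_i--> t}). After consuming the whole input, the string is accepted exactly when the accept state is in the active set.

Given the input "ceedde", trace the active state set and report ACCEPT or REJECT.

start: ε-closure({0}) = {0}
'c' @ 1: {1,2,3,4,6,10,11,12}  ✓accept
'e' @ 2: {3,11,12,13}  ✓accept
'e' @ 3: {3,11,12,13}  ✓accept
'd' @ 4: {3,11,12,13}  ✓accept
'd' @ 5: {3,11,12,13}  ✓accept
'e' @ 6: {3,11,12,13}  ✓accept
after full input: {3,11,12,13}  (accept=3 in)

Answer: ACCEPT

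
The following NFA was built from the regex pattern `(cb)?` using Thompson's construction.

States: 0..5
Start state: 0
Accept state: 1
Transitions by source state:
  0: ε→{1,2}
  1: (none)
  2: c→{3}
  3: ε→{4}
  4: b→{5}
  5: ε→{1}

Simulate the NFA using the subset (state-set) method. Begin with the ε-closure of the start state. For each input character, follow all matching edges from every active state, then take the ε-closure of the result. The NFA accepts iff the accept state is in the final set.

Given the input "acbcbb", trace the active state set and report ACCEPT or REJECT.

start: ε-closure({0}) = {0,1,2}
'a' @ 1: {}  — state set empty
rest 'cbcbb' ignored (set empty)
after full input: {}  (accept=1 not in)

Answer: REJECT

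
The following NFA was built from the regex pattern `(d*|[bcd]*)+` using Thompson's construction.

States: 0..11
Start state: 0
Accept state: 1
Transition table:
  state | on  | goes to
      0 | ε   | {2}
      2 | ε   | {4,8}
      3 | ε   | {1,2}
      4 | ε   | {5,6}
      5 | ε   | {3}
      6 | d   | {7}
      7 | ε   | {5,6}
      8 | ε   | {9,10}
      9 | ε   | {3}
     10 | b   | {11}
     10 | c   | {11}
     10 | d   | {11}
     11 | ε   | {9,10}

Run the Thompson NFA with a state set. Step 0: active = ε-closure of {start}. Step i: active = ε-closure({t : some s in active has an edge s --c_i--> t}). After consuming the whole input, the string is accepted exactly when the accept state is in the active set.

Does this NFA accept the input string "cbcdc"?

start: ε-closure({0}) = {0,1,2,3,4,5,6,8,9,10}
'c' @ 1: {1,2,3,4,5,6,8,9,10,11}  ✓accept
'b' @ 2: {1,2,3,4,5,6,8,9,10,11}  ✓accept
'c' @ 3: {1,2,3,4,5,6,8,9,10,11}  ✓accept
'd' @ 4: {1,2,3,4,5,6,7,8,9,10,11}  ✓accept
'c' @ 5: {1,2,3,4,5,6,8,9,10,11}  ✓accept
final: {1,2,3,4,5,6,8,9,10,11}; accept 1 in set

Answer: ACCEPT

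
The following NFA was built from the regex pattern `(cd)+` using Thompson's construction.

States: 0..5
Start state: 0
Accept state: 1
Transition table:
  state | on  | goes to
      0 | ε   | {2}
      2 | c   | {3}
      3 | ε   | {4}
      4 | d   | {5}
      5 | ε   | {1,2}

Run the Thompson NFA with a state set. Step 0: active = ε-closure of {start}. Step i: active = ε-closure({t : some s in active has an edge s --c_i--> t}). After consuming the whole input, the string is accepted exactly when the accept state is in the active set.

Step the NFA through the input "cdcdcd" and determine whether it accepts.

initial (ε-close {0}): {0,2}
'c' @ 1: {3,4}
'd' @ 2: {1,2,5}  [accepting]
'c' @ 3: {3,4}
'd' @ 4: {1,2,5}  [accepting]
'c' @ 5: {3,4}
'd' @ 6: {1,2,5}  [accepting]
end set {1,2,5} — state 1 in

Answer: ACCEPT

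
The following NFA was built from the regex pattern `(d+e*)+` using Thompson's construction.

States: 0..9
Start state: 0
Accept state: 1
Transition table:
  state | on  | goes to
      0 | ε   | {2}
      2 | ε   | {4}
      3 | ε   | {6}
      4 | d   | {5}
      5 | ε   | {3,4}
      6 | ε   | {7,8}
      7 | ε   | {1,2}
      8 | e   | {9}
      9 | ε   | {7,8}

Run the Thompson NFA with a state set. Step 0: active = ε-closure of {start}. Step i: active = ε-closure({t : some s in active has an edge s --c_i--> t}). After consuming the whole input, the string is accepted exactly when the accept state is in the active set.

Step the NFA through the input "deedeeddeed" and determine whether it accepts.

Answer: ACCEPT

Trace:
start: ε-closure({0}) = {0,2,4}
'd' @ 1: {1,2,3,4,5,6,7,8}  ✓accept
'e' @ 2: {1,2,4,7,8,9}  ✓accept
'e' @ 3: {1,2,4,7,8,9}  ✓accept
'd' @ 4: {1,2,3,4,5,6,7,8}  ✓accept
'e' @ 5: {1,2,4,7,8,9}  ✓accept
'e' @ 6: {1,2,4,7,8,9}  ✓accept
'd' @ 7: {1,2,3,4,5,6,7,8}  ✓accept
'd' @ 8: {1,2,3,4,5,6,7,8}  ✓accept
'e' @ 9: {1,2,4,7,8,9}  ✓accept
'e' @ 10: {1,2,4,7,8,9}  ✓accept
'd' @ 11: {1,2,3,4,5,6,7,8}  ✓accept
end set {1,2,3,4,5,6,7,8} — state 1 in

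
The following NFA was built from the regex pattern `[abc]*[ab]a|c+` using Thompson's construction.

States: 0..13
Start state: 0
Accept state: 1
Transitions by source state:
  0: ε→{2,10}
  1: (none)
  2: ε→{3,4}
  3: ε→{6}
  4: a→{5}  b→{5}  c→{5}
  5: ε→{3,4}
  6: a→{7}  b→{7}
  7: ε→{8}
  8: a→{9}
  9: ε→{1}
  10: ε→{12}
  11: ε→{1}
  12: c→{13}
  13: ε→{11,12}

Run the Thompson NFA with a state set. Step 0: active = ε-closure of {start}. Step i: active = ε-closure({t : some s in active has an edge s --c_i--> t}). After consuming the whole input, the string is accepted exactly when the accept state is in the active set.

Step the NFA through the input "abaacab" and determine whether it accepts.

Answer: REJECT

Derivation:
start: ε-closure({0}) = {0,2,3,4,6,10,12}
'a' @ 1: {3,4,5,6,7,8}
'b' @ 2: {3,4,5,6,7,8}
'a' @ 3: {1,3,4,5,6,7,8,9}  ✓accept
'a' @ 4: {1,3,4,5,6,7,8,9}  ✓accept
'c' @ 5: {3,4,5,6}
'a' @ 6: {3,4,5,6,7,8}
'b' @ 7: {3,4,5,6,7,8}
end set {3,4,5,6,7,8} — state 1 not in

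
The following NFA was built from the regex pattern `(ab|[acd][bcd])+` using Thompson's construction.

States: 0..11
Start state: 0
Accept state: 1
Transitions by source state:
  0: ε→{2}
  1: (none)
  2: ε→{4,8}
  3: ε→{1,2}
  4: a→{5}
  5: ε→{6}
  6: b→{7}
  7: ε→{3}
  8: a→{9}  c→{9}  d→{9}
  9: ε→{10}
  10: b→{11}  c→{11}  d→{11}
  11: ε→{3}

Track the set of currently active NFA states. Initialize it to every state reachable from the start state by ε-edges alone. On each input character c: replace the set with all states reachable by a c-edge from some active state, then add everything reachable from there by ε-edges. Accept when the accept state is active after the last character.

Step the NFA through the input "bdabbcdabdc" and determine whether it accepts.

initial (ε-close {0}): {0,2,4,8}
'b' @ 1: {}  — state set empty
rest 'dabbcdabdc' ignored (set empty)
final: {}; accept 1 not in set

Answer: REJECT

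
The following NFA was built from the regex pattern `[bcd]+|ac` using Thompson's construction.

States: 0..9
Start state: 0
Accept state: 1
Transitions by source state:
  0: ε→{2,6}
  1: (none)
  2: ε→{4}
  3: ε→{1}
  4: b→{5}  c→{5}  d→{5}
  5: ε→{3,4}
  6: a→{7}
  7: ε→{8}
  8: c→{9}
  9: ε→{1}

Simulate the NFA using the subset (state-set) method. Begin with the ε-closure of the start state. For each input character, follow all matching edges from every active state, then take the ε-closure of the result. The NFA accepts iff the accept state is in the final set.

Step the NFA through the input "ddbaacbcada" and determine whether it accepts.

initial (ε-close {0}): {0,2,4,6}
'd' @ 1: {1,3,4,5}  (accept∈set)
'd' @ 2: {1,3,4,5}  (accept∈set)
'b' @ 3: {1,3,4,5}  (accept∈set)
'a' @ 4: {}  — dead — no transitions
rest 'acbcada' ignored (set empty)
end set {} — state 1 not in

Answer: REJECT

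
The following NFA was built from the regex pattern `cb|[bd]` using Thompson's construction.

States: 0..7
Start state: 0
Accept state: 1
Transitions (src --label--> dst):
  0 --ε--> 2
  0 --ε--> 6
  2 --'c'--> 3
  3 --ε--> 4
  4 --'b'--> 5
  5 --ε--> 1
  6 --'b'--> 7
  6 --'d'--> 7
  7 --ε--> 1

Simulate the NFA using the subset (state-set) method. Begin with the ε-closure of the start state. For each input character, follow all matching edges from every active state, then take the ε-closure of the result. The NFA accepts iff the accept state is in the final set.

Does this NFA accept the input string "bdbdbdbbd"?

Answer: REJECT

Steps:
S₀ = ε-closure({0}) = {0,2,6}
'b' @ 1: {1,7}  ✓accept
'd' @ 2: {}  — dead — no transitions
rest 'bdbdbbd' ignored (set empty)
end set {} — state 1 not in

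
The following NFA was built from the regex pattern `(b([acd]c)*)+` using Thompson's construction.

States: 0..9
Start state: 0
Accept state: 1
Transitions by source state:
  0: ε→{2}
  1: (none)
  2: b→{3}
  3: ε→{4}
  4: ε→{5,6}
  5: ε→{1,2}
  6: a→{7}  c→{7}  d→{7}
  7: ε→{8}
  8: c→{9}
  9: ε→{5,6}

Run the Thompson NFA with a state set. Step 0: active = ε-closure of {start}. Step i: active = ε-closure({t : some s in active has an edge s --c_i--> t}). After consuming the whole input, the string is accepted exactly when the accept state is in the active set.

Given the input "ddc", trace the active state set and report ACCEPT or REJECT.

Answer: REJECT

Trace:
initial (ε-close {0}): {0,2}
'd' @ 1: {}  — dead — no transitions
rest 'dc' ignored (set empty)
final: {}; accept 1 not in set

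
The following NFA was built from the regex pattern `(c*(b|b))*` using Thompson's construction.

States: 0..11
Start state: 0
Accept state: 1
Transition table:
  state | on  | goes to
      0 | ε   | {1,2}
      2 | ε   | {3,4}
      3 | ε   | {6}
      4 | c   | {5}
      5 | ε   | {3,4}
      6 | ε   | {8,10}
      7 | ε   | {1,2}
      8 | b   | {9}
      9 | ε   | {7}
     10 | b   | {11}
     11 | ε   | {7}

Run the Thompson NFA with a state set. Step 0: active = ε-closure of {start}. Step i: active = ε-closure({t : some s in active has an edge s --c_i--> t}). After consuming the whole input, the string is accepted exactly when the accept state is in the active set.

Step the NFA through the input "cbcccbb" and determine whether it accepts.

S₀ = ε-closure({0}) = {0,1,2,3,4,6,8,10}
'c' @ 1: {3,4,5,6,8,10}
'b' @ 2: {1,2,3,4,6,7,8,9,10,11}  [accepting]
'c' @ 3: {3,4,5,6,8,10}
'c' @ 4: {3,4,5,6,8,10}
'c' @ 5: {3,4,5,6,8,10}
'b' @ 6: {1,2,3,4,6,7,8,9,10,11}  [accepting]
'b' @ 7: {1,2,3,4,6,7,8,9,10,11}  [accepting]
after full input: {1,2,3,4,6,7,8,9,10,11}  (accept=1 in)

Answer: ACCEPT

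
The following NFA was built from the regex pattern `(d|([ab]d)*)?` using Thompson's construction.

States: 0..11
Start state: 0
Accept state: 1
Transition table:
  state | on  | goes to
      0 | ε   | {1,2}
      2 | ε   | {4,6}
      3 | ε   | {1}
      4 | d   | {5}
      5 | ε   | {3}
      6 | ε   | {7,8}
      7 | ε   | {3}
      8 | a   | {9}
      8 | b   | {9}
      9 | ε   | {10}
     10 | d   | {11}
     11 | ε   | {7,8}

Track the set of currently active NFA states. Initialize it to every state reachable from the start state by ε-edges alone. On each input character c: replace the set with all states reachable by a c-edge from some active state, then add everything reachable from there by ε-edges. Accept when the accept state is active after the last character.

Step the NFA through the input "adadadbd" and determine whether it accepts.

Answer: ACCEPT

Derivation:
initial (ε-close {0}): {0,1,2,3,4,6,7,8}
'a' @ 1: {9,10}
'd' @ 2: {1,3,7,8,11}  ✓accept
'a' @ 3: {9,10}
'd' @ 4: {1,3,7,8,11}  ✓accept
'a' @ 5: {9,10}
'd' @ 6: {1,3,7,8,11}  ✓accept
'b' @ 7: {9,10}
'd' @ 8: {1,3,7,8,11}  ✓accept
final: {1,3,7,8,11}; accept 1 in set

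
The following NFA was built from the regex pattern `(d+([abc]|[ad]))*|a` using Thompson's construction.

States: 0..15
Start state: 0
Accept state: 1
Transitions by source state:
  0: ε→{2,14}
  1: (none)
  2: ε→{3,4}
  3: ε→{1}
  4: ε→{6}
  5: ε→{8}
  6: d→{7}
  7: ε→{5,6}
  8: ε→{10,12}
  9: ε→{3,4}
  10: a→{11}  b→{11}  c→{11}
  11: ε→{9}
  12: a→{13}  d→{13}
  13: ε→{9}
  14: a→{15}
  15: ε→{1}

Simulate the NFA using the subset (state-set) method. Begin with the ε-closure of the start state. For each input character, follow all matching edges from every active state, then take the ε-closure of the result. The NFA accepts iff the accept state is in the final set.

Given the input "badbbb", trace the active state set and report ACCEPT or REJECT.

Answer: REJECT

Trace:
S₀ = ε-closure({0}) = {0,1,2,3,4,6,14}
'b' @ 1: {}  — dead — no transitions
rest 'adbbb' ignored (set empty)
after full input: {}  (accept=1 not in)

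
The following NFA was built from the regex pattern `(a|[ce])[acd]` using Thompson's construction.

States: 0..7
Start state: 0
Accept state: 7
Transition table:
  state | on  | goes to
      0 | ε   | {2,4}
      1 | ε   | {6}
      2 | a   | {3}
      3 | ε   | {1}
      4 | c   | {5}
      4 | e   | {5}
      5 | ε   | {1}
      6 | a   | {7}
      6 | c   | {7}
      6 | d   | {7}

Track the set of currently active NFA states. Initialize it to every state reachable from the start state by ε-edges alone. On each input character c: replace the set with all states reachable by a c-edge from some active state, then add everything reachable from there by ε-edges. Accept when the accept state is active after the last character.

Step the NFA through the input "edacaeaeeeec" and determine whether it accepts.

start: ε-closure({0}) = {0,2,4}
'e' @ 1: {1,5,6}
'd' @ 2: {7}  ✓accept
'a' @ 3: {}  — dead — no transitions
rest 'caeaeeeec' ignored (set empty)
final: {}; accept 7 not in set

Answer: REJECT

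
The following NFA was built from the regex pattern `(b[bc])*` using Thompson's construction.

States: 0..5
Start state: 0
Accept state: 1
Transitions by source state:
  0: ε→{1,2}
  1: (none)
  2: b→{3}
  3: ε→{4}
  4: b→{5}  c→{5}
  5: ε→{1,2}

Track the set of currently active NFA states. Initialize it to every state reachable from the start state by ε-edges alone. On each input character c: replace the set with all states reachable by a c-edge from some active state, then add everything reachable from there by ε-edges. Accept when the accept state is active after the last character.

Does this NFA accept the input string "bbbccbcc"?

Answer: REJECT

Derivation:
start: ε-closure({0}) = {0,1,2}
'b' @ 1: {3,4}
'b' @ 2: {1,2,5}  ✓accept
'b' @ 3: {3,4}
'c' @ 4: {1,2,5}  ✓accept
'c' @ 5: {}  — no active states
rest 'bcc' ignored (set empty)
after full input: {}  (accept=1 not in)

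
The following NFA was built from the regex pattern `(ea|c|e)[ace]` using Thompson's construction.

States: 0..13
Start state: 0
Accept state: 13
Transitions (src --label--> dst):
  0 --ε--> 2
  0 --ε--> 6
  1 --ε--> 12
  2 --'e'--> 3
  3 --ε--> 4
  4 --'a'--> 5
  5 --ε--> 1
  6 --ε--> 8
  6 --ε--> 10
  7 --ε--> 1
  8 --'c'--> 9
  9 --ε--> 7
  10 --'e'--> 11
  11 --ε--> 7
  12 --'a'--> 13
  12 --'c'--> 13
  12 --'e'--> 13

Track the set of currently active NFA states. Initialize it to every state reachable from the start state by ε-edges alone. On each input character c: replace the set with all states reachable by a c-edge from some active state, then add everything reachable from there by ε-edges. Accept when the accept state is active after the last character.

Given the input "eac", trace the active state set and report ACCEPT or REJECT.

S₀ = ε-closure({0}) = {0,2,6,8,10}
'e' @ 1: {1,3,4,7,11,12}
'a' @ 2: {1,5,12,13}  (accept∈set)
'c' @ 3: {13}  (accept∈set)
end set {13} — state 13 in

Answer: ACCEPT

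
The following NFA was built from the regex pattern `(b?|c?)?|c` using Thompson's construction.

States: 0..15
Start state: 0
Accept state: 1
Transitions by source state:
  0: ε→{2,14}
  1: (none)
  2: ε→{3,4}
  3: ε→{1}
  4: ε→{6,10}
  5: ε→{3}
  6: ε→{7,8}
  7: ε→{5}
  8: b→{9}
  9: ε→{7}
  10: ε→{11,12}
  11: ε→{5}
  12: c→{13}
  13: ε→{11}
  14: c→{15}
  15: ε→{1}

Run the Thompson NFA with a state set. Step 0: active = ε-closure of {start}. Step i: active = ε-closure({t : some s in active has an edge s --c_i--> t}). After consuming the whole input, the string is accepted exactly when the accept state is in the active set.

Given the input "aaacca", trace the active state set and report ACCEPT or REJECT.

Answer: REJECT

Derivation:
start: ε-closure({0}) = {0,1,2,3,4,5,6,7,8,10,11,12,14}
'a' @ 1: {}  — dead — no transitions
rest 'aacca' ignored (set empty)
after full input: {}  (accept=1 not in)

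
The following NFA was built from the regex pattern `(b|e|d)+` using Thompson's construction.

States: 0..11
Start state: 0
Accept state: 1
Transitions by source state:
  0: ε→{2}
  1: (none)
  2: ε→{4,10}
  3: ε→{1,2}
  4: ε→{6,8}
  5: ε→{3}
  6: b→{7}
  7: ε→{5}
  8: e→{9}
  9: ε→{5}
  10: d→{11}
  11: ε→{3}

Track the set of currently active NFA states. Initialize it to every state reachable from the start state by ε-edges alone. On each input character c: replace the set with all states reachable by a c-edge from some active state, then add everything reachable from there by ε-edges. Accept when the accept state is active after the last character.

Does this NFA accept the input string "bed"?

initial (ε-close {0}): {0,2,4,6,8,10}
'b' @ 1: {1,2,3,4,5,6,7,8,10}  (accept∈set)
'e' @ 2: {1,2,3,4,5,6,8,9,10}  (accept∈set)
'd' @ 3: {1,2,3,4,6,8,10,11}  (accept∈set)
end set {1,2,3,4,6,8,10,11} — state 1 in

Answer: ACCEPT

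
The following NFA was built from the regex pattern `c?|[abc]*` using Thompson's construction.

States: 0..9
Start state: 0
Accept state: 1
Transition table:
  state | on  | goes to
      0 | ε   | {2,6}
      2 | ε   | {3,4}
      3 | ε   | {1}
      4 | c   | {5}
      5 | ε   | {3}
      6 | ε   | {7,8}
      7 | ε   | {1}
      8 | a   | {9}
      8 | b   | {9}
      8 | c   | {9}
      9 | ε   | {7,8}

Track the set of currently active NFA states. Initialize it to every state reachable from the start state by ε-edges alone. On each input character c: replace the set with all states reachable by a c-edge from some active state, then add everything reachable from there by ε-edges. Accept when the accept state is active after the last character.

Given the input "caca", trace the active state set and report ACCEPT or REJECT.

initial (ε-close {0}): {0,1,2,3,4,6,7,8}
'c' @ 1: {1,3,5,7,8,9}  [accepting]
'a' @ 2: {1,7,8,9}  [accepting]
'c' @ 3: {1,7,8,9}  [accepting]
'a' @ 4: {1,7,8,9}  [accepting]
end set {1,7,8,9} — state 1 in

Answer: ACCEPT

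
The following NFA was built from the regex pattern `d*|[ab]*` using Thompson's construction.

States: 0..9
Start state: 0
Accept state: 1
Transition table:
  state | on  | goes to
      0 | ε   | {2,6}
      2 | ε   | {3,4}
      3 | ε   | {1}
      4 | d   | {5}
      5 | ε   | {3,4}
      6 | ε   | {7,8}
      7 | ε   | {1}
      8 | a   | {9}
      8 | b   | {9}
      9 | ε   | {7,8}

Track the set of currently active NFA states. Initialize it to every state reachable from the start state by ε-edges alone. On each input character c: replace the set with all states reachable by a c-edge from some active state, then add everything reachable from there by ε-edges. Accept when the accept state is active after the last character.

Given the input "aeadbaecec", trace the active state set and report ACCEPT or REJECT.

Answer: REJECT

Trace:
start: ε-closure({0}) = {0,1,2,3,4,6,7,8}
'a' @ 1: {1,7,8,9}  [accepting]
'e' @ 2: {}  — state set empty
rest 'adbaecec' ignored (set empty)
after full input: {}  (accept=1 not in)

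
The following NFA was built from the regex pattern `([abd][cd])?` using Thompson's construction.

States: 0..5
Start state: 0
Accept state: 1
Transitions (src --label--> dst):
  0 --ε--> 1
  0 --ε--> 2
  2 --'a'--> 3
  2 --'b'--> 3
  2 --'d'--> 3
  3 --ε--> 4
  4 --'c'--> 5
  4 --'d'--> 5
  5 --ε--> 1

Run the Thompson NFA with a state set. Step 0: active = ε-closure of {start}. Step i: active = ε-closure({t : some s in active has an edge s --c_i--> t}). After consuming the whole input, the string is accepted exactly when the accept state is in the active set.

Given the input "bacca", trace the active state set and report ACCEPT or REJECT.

initial (ε-close {0}): {0,1,2}
'b' @ 1: {3,4}
'a' @ 2: {}  — dead — no transitions
rest 'cca' ignored (set empty)
after full input: {}  (accept=1 not in)

Answer: REJECT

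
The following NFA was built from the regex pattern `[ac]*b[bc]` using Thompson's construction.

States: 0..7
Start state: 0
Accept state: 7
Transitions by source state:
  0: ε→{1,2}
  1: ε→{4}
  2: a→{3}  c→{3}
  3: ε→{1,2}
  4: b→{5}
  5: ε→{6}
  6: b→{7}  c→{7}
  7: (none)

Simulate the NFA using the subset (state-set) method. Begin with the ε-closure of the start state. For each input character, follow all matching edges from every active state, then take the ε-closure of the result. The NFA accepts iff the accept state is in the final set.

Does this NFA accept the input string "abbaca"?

Answer: REJECT

Steps:
start: ε-closure({0}) = {0,1,2,4}
'a' @ 1: {1,2,3,4}
'b' @ 2: {5,6}
'b' @ 3: {7}  [accepting]
'a' @ 4: {}  — no active states
rest 'ca' ignored (set empty)
final: {}; accept 7 not in set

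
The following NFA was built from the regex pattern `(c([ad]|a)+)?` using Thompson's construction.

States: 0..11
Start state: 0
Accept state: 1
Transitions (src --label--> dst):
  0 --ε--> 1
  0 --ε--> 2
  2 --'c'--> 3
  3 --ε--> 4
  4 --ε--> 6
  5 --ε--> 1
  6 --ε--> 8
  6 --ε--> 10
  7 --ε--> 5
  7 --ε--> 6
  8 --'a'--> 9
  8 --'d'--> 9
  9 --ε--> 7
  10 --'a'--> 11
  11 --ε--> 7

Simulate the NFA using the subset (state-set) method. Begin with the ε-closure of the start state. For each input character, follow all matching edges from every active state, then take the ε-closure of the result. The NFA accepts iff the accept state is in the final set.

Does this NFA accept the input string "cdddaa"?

Answer: ACCEPT

Steps:
initial (ε-close {0}): {0,1,2}
'c' @ 1: {3,4,6,8,10}
'd' @ 2: {1,5,6,7,8,9,10}  ✓accept
'd' @ 3: {1,5,6,7,8,9,10}  ✓accept
'd' @ 4: {1,5,6,7,8,9,10}  ✓accept
'a' @ 5: {1,5,6,7,8,9,10,11}  ✓accept
'a' @ 6: {1,5,6,7,8,9,10,11}  ✓accept
after full input: {1,5,6,7,8,9,10,11}  (accept=1 in)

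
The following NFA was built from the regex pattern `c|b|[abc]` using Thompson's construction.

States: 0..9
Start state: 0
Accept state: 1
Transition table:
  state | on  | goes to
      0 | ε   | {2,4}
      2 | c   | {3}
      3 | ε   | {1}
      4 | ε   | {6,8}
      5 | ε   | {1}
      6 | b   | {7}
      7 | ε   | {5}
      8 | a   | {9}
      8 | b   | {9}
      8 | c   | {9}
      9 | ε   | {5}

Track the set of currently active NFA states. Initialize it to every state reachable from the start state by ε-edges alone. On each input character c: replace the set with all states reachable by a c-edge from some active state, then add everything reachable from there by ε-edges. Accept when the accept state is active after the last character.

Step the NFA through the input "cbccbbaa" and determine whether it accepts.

initial (ε-close {0}): {0,2,4,6,8}
'c' @ 1: {1,3,5,9}  [accepting]
'b' @ 2: {}  — dead — no transitions
rest 'ccbbaa' ignored (set empty)
final: {}; accept 1 not in set

Answer: REJECT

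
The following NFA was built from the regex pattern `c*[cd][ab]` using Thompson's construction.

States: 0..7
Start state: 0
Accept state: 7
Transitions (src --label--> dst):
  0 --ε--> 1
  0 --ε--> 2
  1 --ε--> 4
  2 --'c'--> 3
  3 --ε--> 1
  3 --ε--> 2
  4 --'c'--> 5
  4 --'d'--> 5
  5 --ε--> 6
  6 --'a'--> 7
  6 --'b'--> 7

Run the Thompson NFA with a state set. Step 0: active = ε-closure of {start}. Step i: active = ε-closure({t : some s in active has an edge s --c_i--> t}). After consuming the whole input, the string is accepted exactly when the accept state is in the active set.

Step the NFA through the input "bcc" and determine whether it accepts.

S₀ = ε-closure({0}) = {0,1,2,4}
'b' @ 1: {}  — dead — no transitions
rest 'cc' ignored (set empty)
final: {}; accept 7 not in set

Answer: REJECT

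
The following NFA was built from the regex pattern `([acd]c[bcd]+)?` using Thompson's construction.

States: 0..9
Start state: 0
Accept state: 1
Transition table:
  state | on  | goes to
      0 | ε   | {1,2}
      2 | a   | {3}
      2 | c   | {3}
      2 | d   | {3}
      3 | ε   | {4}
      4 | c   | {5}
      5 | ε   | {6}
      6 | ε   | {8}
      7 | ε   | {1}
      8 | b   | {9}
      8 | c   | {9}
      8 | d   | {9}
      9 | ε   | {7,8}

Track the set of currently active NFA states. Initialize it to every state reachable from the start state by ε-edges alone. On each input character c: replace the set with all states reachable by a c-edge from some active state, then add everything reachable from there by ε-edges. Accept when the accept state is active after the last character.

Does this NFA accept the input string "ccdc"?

start: ε-closure({0}) = {0,1,2}
'c' @ 1: {3,4}
'c' @ 2: {5,6,8}
'd' @ 3: {1,7,8,9}  ✓accept
'c' @ 4: {1,7,8,9}  ✓accept
end set {1,7,8,9} — state 1 in

Answer: ACCEPT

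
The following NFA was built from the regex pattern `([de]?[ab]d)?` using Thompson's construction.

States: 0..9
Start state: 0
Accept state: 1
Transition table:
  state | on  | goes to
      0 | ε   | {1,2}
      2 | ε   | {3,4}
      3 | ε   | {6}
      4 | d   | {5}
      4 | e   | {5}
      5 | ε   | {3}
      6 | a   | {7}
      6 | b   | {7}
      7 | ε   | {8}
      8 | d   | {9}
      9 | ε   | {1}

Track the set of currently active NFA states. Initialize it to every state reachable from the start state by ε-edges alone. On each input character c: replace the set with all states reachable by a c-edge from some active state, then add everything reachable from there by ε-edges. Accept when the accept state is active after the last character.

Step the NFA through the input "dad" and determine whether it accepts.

start: ε-closure({0}) = {0,1,2,3,4,6}
'd' @ 1: {3,5,6}
'a' @ 2: {7,8}
'd' @ 3: {1,9}  ✓accept
end set {1,9} — state 1 in

Answer: ACCEPT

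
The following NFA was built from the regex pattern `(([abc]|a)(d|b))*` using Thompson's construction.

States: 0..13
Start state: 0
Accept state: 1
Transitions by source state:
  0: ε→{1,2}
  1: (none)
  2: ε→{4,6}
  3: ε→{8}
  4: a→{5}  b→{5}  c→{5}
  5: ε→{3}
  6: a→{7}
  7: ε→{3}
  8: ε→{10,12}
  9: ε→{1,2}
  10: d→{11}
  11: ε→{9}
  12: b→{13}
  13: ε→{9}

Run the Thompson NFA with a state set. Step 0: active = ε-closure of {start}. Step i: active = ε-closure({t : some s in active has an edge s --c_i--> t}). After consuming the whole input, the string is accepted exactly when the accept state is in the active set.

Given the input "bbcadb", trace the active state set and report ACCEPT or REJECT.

Answer: REJECT

Trace:
start: ε-closure({0}) = {0,1,2,4,6}
'b' @ 1: {3,5,8,10,12}
'b' @ 2: {1,2,4,6,9,13}  (accept∈set)
'c' @ 3: {3,5,8,10,12}
'a' @ 4: {}  — dead — no transitions
rest 'db' ignored (set empty)
end set {} — state 1 not in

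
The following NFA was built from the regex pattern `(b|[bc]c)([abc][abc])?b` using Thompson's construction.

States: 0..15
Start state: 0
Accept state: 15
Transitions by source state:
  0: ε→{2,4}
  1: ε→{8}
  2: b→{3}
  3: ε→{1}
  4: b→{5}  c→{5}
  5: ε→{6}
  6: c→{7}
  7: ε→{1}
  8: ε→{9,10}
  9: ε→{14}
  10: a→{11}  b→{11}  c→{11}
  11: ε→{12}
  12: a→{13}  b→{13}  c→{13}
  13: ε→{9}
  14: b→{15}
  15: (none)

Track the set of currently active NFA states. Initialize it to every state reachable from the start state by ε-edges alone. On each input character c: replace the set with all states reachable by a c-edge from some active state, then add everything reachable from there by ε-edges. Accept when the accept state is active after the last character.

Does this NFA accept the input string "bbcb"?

start: ε-closure({0}) = {0,2,4}
'b' @ 1: {1,3,5,6,8,9,10,14}
'b' @ 2: {11,12,15}  (accept∈set)
'c' @ 3: {9,13,14}
'b' @ 4: {15}  (accept∈set)
final: {15}; accept 15 in set

Answer: ACCEPT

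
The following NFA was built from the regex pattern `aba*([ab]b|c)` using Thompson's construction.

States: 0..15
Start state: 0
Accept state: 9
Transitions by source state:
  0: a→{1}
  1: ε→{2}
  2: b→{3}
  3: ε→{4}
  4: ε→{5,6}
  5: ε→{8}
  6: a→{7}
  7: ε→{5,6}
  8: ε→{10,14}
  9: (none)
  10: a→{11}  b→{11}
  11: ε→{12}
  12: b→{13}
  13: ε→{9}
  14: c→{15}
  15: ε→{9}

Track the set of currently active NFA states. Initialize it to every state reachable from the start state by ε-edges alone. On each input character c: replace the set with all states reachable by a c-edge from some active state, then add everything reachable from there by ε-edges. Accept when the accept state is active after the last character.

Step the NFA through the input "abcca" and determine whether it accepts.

initial (ε-close {0}): {0}
'a' @ 1: {1,2}
'b' @ 2: {3,4,5,6,8,10,14}
'c' @ 3: {9,15}  (accept∈set)
'c' @ 4: {}  — state set empty
rest 'a' ignored (set empty)
end set {} — state 9 not in

Answer: REJECT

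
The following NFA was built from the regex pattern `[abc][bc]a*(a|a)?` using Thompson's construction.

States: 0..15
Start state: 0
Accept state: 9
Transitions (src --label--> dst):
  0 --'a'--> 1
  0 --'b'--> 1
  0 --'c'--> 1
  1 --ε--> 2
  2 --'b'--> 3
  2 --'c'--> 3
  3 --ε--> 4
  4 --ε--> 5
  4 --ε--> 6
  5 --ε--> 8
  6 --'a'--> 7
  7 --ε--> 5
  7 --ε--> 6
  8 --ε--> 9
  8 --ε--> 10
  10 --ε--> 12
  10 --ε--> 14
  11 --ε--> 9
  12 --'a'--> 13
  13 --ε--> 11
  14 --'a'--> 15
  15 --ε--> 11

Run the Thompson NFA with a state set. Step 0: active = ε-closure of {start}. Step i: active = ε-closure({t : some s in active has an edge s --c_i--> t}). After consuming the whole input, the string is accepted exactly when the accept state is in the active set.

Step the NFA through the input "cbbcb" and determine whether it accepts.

Answer: REJECT

Derivation:
start: ε-closure({0}) = {0}
'c' @ 1: {1,2}
'b' @ 2: {3,4,5,6,8,9,10,12,14}  ✓accept
'b' @ 3: {}  — dead — no transitions
rest 'cb' ignored (set empty)
final: {}; accept 9 not in set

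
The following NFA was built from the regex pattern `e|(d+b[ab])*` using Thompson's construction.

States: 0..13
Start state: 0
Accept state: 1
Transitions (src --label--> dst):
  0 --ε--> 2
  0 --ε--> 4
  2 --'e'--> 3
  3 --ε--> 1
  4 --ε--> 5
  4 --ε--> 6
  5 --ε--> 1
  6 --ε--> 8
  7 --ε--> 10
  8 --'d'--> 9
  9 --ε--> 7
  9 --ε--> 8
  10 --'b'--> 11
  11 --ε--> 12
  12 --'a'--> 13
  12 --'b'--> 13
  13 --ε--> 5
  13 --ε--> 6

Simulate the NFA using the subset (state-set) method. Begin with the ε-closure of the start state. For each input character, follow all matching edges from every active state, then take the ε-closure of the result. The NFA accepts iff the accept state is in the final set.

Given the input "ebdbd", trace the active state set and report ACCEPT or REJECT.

S₀ = ε-closure({0}) = {0,1,2,4,5,6,8}
'e' @ 1: {1,3}  [accepting]
'b' @ 2: {}  — no active states
rest 'dbd' ignored (set empty)
after full input: {}  (accept=1 not in)

Answer: REJECT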